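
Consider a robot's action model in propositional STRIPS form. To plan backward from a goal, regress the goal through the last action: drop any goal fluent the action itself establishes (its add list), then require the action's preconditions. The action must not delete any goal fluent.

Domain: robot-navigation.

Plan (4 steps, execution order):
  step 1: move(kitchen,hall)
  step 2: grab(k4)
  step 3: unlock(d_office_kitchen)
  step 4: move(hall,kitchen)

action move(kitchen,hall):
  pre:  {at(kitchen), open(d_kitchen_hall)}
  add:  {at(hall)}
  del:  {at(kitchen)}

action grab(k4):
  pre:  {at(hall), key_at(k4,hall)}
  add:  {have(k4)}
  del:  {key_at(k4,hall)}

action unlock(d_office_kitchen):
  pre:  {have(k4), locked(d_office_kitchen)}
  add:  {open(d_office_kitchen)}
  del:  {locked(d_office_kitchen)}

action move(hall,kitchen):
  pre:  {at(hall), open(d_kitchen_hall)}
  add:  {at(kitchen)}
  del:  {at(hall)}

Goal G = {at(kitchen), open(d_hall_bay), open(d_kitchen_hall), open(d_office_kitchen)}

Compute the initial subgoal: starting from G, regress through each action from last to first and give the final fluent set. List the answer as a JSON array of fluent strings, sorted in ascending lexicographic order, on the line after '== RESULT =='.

Work backward from the goal:
  through step 4 (move(hall,kitchen)): drop {at(kitchen)}, keep {open(d_hall_bay), open(d_kitchen_hall), open(d_office_kitchen)}, require {at(hall), open(d_kitchen_hall)}
    → {at(hall), open(d_hall_bay), open(d_kitchen_hall), open(d_office_kitchen)}
  through step 3 (unlock(d_office_kitchen)): drop {open(d_office_kitchen)}, keep {at(hall), open(d_hall_bay), open(d_kitchen_hall)}, require {have(k4), locked(d_office_kitchen)}
    → {at(hall), have(k4), locked(d_office_kitchen), open(d_hall_bay), open(d_kitchen_hall)}
  through step 2 (grab(k4)): drop {have(k4)}, keep {at(hall), locked(d_office_kitchen), open(d_hall_bay), open(d_kitchen_hall)}, require {at(hall), key_at(k4,hall)}
    → {at(hall), key_at(k4,hall), locked(d_office_kitchen), open(d_hall_bay), open(d_kitchen_hall)}
  through step 1 (move(kitchen,hall)): drop {at(hall)}, keep {key_at(k4,hall), locked(d_office_kitchen), open(d_hall_bay), open(d_kitchen_hall)}, require {at(kitchen), open(d_kitchen_hall)}
    → {at(kitchen), key_at(k4,hall), locked(d_office_kitchen), open(d_hall_bay), open(d_kitchen_hall)}

== RESULT ==
["at(kitchen)", "key_at(k4,hall)", "locked(d_office_kitchen)", "open(d_hall_bay)", "open(d_kitchen_hall)"]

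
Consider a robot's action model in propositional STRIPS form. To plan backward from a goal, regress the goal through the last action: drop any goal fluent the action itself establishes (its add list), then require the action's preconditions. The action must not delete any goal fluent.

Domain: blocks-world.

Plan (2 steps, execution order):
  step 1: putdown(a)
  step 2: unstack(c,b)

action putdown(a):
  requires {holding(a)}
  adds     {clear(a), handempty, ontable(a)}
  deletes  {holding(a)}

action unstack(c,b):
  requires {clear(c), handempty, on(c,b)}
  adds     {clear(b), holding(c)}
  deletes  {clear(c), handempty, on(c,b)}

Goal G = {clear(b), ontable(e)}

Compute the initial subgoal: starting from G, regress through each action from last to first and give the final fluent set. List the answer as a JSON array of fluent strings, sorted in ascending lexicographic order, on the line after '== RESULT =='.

Regress step by step:
  through step 2 (unstack(c,b)): drop {clear(b)}, keep {ontable(e)}, require {clear(c), handempty, on(c,b)}
    → {clear(c), handempty, on(c,b), ontable(e)}
  through step 1 (putdown(a)): drop {handempty}, keep {clear(c), on(c,b), ontable(e)}, require {holding(a)}
    → {clear(c), holding(a), on(c,b), ontable(e)}

== RESULT ==
["clear(c)", "holding(a)", "on(c,b)", "ontable(e)"]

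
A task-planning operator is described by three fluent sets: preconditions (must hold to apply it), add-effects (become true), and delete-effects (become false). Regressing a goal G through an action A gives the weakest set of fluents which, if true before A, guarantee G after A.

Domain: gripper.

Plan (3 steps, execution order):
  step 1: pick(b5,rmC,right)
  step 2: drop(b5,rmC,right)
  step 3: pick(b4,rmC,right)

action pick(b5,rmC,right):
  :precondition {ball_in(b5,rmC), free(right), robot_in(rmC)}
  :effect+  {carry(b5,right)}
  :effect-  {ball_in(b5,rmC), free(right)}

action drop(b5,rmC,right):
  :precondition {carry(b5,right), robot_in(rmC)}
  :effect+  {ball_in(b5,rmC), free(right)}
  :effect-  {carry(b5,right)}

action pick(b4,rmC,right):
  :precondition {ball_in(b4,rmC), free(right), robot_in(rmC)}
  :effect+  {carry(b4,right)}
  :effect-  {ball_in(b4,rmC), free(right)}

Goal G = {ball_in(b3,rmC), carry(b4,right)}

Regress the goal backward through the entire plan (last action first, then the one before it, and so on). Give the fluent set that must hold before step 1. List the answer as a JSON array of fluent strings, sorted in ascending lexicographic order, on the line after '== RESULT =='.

Work backward from the goal:
  through step 3 (pick(b4,rmC,right)): drop {carry(b4,right)}, keep {ball_in(b3,rmC)}, require {ball_in(b4,rmC), free(right), robot_in(rmC)}
    → {ball_in(b3,rmC), ball_in(b4,rmC), free(right), robot_in(rmC)}
  through step 2 (drop(b5,rmC,right)): drop {free(right)}, keep {ball_in(b3,rmC), ball_in(b4,rmC), robot_in(rmC)}, require {carry(b5,right), robot_in(rmC)}
    → {ball_in(b3,rmC), ball_in(b4,rmC), carry(b5,right), robot_in(rmC)}
  through step 1 (pick(b5,rmC,right)): drop {carry(b5,right)}, keep {ball_in(b3,rmC), ball_in(b4,rmC), robot_in(rmC)}, require {ball_in(b5,rmC), free(right), robot_in(rmC)}
    → {ball_in(b3,rmC), ball_in(b4,rmC), ball_in(b5,rmC), free(right), robot_in(rmC)}

== RESULT ==
["ball_in(b3,rmC)", "ball_in(b4,rmC)", "ball_in(b5,rmC)", "free(right)", "robot_in(rmC)"]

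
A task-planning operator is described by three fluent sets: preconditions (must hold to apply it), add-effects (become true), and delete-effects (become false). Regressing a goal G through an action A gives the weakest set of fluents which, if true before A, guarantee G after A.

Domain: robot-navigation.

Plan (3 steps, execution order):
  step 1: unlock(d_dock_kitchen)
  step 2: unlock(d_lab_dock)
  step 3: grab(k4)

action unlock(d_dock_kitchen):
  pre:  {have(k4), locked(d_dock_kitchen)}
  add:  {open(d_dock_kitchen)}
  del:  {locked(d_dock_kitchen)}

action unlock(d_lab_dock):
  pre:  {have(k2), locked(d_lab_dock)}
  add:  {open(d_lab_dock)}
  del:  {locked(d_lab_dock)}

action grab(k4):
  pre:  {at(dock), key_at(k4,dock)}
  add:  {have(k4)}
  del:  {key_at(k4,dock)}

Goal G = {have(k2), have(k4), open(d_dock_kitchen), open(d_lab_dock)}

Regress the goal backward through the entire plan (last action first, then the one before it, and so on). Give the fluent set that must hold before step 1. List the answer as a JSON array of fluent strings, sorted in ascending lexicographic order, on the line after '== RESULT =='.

Work backward from the goal:
  through step 3 (grab(k4)): drop {have(k4)}, keep {have(k2), open(d_dock_kitchen), open(d_lab_dock)}, require {at(dock), key_at(k4,dock)}
    → {at(dock), have(k2), key_at(k4,dock), open(d_dock_kitchen), open(d_lab_dock)}
  through step 2 (unlock(d_lab_dock)): drop {open(d_lab_dock)}, keep {at(dock), have(k2), key_at(k4,dock), open(d_dock_kitchen)}, require {have(k2), locked(d_lab_dock)}
    → {at(dock), have(k2), key_at(k4,dock), locked(d_lab_dock), open(d_dock_kitchen)}
  through step 1 (unlock(d_dock_kitchen)): drop {open(d_dock_kitchen)}, keep {at(dock), have(k2), key_at(k4,dock), locked(d_lab_dock)}, require {have(k4), locked(d_dock_kitchen)}
    → {at(dock), have(k2), have(k4), key_at(k4,dock), locked(d_dock_kitchen), locked(d_lab_dock)}

== RESULT ==
["at(dock)", "have(k2)", "have(k4)", "key_at(k4,dock)", "locked(d_dock_kitchen)", "locked(d_lab_dock)"]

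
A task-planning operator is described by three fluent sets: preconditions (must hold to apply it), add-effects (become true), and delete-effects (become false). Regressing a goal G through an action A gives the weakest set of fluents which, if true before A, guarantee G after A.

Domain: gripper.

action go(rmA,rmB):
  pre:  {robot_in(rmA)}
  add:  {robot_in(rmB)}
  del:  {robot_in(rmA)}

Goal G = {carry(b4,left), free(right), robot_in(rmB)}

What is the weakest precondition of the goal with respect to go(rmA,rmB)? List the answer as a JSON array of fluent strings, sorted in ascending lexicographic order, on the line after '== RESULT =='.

Compute (G \ add) ∪ pre:
  G ∩ del = {}  (empty — regression defined)
  G \ add = {carry(b4,left), free(right), robot_in(rmB)} \ {robot_in(rmB)} = {carry(b4,left), free(right)}
  ∪ pre   = {carry(b4,left), free(right)} ∪ {robot_in(rmA)}
          = {carry(b4,left), free(right), robot_in(rmA)}

== RESULT ==
["carry(b4,left)", "free(right)", "robot_in(rmA)"]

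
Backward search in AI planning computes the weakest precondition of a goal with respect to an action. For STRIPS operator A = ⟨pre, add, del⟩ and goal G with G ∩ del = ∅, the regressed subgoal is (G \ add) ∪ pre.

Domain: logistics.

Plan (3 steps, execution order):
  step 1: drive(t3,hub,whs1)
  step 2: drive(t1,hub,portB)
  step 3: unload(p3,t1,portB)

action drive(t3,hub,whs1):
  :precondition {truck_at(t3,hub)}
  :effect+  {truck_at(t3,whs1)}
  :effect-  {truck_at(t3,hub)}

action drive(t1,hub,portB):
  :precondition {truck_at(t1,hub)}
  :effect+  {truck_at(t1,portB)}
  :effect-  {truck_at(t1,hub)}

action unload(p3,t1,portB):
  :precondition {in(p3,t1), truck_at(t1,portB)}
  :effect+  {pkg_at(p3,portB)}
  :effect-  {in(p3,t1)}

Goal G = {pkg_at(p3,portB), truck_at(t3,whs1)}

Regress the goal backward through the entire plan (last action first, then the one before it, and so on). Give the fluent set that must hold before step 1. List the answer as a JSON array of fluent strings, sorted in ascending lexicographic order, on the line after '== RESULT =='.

Work backward from the goal:
  through step 3 (unload(p3,t1,portB)): drop {pkg_at(p3,portB)}, keep {truck_at(t3,whs1)}, require {in(p3,t1), truck_at(t1,portB)}
    → {in(p3,t1), truck_at(t1,portB), truck_at(t3,whs1)}
  through step 2 (drive(t1,hub,portB)): drop {truck_at(t1,portB)}, keep {in(p3,t1), truck_at(t3,whs1)}, require {truck_at(t1,hub)}
    → {in(p3,t1), truck_at(t1,hub), truck_at(t3,whs1)}
  through step 1 (drive(t3,hub,whs1)): drop {truck_at(t3,whs1)}, keep {in(p3,t1), truck_at(t1,hub)}, require {truck_at(t3,hub)}
    → {in(p3,t1), truck_at(t1,hub), truck_at(t3,hub)}

== RESULT ==
["in(p3,t1)", "truck_at(t1,hub)", "truck_at(t3,hub)"]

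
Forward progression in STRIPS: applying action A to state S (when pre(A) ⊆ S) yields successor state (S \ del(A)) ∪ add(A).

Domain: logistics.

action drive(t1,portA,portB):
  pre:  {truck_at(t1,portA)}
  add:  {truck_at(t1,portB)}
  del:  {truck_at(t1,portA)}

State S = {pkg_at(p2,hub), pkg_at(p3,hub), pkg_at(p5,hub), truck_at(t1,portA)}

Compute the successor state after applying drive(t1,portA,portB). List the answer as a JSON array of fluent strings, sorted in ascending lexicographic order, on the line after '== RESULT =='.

Progress:
  pre ⊆ S: {truck_at(t1,portA)} ⊆ S  — applicable
  S \ del = {pkg_at(p2,hub), pkg_at(p3,hub), pkg_at(p5,hub)}
  ∪ add   = {pkg_at(p2,hub), pkg_at(p3,hub), pkg_at(p5,hub), truck_at(t1,portB)}

== RESULT ==
["pkg_at(p2,hub)", "pkg_at(p3,hub)", "pkg_at(p5,hub)", "truck_at(t1,portB)"]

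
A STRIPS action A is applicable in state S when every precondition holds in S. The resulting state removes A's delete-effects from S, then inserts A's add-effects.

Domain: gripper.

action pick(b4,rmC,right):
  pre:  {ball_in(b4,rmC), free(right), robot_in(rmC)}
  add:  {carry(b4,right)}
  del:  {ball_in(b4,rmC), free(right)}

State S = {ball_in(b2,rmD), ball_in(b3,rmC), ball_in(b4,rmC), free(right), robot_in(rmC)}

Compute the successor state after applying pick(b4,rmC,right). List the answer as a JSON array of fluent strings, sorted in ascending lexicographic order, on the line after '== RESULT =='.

Progress:
  pre ⊆ S: {ball_in(b4,rmC), free(right), robot_in(rmC)} ⊆ S  — applicable
  S \ del = {ball_in(b2,rmD), ball_in(b3,rmC), robot_in(rmC)}
  ∪ add   = {ball_in(b2,rmD), ball_in(b3,rmC), carry(b4,right), robot_in(rmC)}

== RESULT ==
["ball_in(b2,rmD)", "ball_in(b3,rmC)", "carry(b4,right)", "robot_in(rmC)"]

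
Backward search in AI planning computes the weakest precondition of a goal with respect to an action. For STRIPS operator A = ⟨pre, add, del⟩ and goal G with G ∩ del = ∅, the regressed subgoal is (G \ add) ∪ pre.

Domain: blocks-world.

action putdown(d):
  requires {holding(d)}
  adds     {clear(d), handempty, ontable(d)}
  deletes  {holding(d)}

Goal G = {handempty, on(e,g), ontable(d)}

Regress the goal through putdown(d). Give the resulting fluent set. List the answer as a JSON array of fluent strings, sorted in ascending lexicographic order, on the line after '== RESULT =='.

Compute (G \ add) ∪ pre:
  G ∩ del = {}  (empty — regression defined)
  G \ add = {handempty, on(e,g), ontable(d)} \ {clear(d), handempty, ontable(d)} = {on(e,g)}
  ∪ pre   = {on(e,g)} ∪ {holding(d)}
          = {holding(d), on(e,g)}

== RESULT ==
["holding(d)", "on(e,g)"]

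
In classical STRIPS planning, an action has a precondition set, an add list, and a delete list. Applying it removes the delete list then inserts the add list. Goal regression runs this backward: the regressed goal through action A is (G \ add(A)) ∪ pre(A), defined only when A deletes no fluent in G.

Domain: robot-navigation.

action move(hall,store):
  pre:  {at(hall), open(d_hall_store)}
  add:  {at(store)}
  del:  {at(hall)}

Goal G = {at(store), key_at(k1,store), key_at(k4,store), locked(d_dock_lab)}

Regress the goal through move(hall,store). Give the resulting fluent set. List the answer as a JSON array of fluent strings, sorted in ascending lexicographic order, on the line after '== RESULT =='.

Regress:
  G ∩ del = {}  (empty — regression defined)
  G \ add = {at(store), key_at(k1,store), key_at(k4,store), locked(d_dock_lab)} \ {at(store)} = {key_at(k1,store), key_at(k4,store), locked(d_dock_lab)}
  ∪ pre   = {key_at(k1,store), key_at(k4,store), locked(d_dock_lab)} ∪ {at(hall), open(d_hall_store)}
          = {at(hall), key_at(k1,store), key_at(k4,store), locked(d_dock_lab), open(d_hall_store)}

== RESULT ==
["at(hall)", "key_at(k1,store)", "key_at(k4,store)", "locked(d_dock_lab)", "open(d_hall_store)"]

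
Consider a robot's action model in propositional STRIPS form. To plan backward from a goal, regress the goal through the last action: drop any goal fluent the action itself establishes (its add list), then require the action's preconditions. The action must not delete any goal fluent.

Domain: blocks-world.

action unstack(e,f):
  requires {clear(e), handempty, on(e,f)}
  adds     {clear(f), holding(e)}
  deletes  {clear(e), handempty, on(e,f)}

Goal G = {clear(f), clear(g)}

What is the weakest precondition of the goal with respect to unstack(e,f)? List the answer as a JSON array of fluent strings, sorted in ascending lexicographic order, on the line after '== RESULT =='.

Regress:
  G ∩ del = {}  (empty — regression defined)
  G \ add = {clear(f), clear(g)} \ {clear(f), holding(e)} = {clear(g)}
  ∪ pre   = {clear(g)} ∪ {clear(e), handempty, on(e,f)}
          = {clear(e), clear(g), handempty, on(e,f)}

== RESULT ==
["clear(e)", "clear(g)", "handempty", "on(e,f)"]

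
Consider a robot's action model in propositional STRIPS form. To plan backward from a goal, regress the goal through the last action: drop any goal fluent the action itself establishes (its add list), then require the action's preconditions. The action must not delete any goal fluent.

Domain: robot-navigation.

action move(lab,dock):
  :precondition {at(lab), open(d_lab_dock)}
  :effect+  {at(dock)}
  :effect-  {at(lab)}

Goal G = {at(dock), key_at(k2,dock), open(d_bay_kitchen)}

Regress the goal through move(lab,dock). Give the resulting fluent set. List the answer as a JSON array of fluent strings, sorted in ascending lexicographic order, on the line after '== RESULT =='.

Regress:
  G ∩ del = {}  (empty — regression defined)
  G \ add = {at(dock), key_at(k2,dock), open(d_bay_kitchen)} \ {at(dock)} = {key_at(k2,dock), open(d_bay_kitchen)}
  ∪ pre   = {key_at(k2,dock), open(d_bay_kitchen)} ∪ {at(lab), open(d_lab_dock)}
          = {at(lab), key_at(k2,dock), open(d_bay_kitchen), open(d_lab_dock)}

== RESULT ==
["at(lab)", "key_at(k2,dock)", "open(d_bay_kitchen)", "open(d_lab_dock)"]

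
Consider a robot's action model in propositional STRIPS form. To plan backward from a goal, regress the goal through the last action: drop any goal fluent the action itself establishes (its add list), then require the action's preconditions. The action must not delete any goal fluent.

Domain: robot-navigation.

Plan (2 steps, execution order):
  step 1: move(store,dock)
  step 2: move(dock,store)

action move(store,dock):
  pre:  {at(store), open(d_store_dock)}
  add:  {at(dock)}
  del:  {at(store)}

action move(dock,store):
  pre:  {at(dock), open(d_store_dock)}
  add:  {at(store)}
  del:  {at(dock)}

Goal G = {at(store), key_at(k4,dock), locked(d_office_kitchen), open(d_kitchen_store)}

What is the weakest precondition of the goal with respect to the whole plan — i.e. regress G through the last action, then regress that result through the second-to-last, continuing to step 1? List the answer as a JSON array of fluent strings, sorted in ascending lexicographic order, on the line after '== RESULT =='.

Work backward from the goal:
  through step 2 (move(dock,store)): drop {at(store)}, keep {key_at(k4,dock), locked(d_office_kitchen), open(d_kitchen_store)}, require {at(dock), open(d_store_dock)}
    → {at(dock), key_at(k4,dock), locked(d_office_kitchen), open(d_kitchen_store), open(d_store_dock)}
  through step 1 (move(store,dock)): drop {at(dock)}, keep {key_at(k4,dock), locked(d_office_kitchen), open(d_kitchen_store), open(d_store_dock)}, require {at(store), open(d_store_dock)}
    → {at(store), key_at(k4,dock), locked(d_office_kitchen), open(d_kitchen_store), open(d_store_dock)}

== RESULT ==
["at(store)", "key_at(k4,dock)", "locked(d_office_kitchen)", "open(d_kitchen_store)", "open(d_store_dock)"]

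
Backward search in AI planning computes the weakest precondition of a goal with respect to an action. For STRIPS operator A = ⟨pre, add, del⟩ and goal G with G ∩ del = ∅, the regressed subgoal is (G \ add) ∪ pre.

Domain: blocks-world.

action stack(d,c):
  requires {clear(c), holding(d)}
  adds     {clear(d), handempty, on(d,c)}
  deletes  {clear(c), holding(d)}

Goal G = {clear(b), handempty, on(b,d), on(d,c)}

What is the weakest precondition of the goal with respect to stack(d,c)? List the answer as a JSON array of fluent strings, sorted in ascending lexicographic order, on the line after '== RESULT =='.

Regress:
  G ∩ del = {}  (empty — regression defined)
  G \ add = {clear(b), handempty, on(b,d), on(d,c)} \ {clear(d), handempty, on(d,c)} = {clear(b), on(b,d)}
  ∪ pre   = {clear(b), on(b,d)} ∪ {clear(c), holding(d)}
          = {clear(b), clear(c), holding(d), on(b,d)}

== RESULT ==
["clear(b)", "clear(c)", "holding(d)", "on(b,d)"]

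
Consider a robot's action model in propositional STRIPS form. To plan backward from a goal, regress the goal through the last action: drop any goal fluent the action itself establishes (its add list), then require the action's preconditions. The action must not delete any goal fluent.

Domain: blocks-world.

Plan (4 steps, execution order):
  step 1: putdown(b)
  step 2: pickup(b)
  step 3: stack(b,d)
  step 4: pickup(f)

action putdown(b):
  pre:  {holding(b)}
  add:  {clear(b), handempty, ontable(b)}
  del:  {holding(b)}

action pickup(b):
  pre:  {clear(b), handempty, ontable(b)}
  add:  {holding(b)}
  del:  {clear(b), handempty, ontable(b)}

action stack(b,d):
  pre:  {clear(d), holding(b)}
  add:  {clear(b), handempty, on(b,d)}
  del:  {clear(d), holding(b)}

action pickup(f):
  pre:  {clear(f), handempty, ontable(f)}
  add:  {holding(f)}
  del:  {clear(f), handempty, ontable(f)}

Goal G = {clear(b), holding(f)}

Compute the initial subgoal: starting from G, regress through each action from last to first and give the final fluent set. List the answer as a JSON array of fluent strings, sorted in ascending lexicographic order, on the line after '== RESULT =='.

Regress step by step:
  through step 4 (pickup(f)): drop {holding(f)}, keep {clear(b)}, require {clear(f), handempty, ontable(f)}
    → {clear(b), clear(f), handempty, ontable(f)}
  through step 3 (stack(b,d)): drop {clear(b), handempty}, keep {clear(f), ontable(f)}, require {clear(d), holding(b)}
    → {clear(d), clear(f), holding(b), ontable(f)}
  through step 2 (pickup(b)): drop {holding(b)}, keep {clear(d), clear(f), ontable(f)}, require {clear(b), handempty, ontable(b)}
    → {clear(b), clear(d), clear(f), handempty, ontable(b), ontable(f)}
  through step 1 (putdown(b)): drop {clear(b), handempty, ontable(b)}, keep {clear(d), clear(f), ontable(f)}, require {holding(b)}
    → {clear(d), clear(f), holding(b), ontable(f)}

== RESULT ==
["clear(d)", "clear(f)", "holding(b)", "ontable(f)"]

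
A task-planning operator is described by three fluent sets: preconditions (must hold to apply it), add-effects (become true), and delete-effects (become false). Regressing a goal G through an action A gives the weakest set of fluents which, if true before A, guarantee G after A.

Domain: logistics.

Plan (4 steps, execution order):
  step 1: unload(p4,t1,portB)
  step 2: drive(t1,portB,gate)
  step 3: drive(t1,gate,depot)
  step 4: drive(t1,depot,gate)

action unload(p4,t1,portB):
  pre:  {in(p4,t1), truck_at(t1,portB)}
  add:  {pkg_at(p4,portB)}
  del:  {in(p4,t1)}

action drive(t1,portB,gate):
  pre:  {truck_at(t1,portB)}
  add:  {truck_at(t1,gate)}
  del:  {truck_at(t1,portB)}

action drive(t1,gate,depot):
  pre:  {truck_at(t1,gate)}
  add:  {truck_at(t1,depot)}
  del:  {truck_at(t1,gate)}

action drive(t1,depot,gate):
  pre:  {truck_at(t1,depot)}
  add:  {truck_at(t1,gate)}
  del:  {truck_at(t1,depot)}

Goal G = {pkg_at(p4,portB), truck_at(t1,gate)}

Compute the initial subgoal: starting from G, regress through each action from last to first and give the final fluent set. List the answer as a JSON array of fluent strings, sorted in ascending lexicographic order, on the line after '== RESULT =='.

Regress step by step:
  through step 4 (drive(t1,depot,gate)): drop {truck_at(t1,gate)}, keep {pkg_at(p4,portB)}, require {truck_at(t1,depot)}
    → {pkg_at(p4,portB), truck_at(t1,depot)}
  through step 3 (drive(t1,gate,depot)): drop {truck_at(t1,depot)}, keep {pkg_at(p4,portB)}, require {truck_at(t1,gate)}
    → {pkg_at(p4,portB), truck_at(t1,gate)}
  through step 2 (drive(t1,portB,gate)): drop {truck_at(t1,gate)}, keep {pkg_at(p4,portB)}, require {truck_at(t1,portB)}
    → {pkg_at(p4,portB), truck_at(t1,portB)}
  through step 1 (unload(p4,t1,portB)): drop {pkg_at(p4,portB)}, keep {truck_at(t1,portB)}, require {in(p4,t1), truck_at(t1,portB)}
    → {in(p4,t1), truck_at(t1,portB)}

== RESULT ==
["in(p4,t1)", "truck_at(t1,portB)"]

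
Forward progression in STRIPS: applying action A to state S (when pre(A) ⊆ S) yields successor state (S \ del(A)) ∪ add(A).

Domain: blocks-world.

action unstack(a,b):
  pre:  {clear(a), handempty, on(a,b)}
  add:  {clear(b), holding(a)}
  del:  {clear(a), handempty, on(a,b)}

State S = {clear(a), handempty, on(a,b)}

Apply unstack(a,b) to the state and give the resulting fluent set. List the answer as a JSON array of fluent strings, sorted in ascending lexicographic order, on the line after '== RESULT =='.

Compute (S \ del) ∪ add:
  pre ⊆ S: {clear(a), handempty, on(a,b)} ⊆ S  — applicable
  S \ del = {}
  ∪ add   = {clear(b), holding(a)}

== RESULT ==
["clear(b)", "holding(a)"]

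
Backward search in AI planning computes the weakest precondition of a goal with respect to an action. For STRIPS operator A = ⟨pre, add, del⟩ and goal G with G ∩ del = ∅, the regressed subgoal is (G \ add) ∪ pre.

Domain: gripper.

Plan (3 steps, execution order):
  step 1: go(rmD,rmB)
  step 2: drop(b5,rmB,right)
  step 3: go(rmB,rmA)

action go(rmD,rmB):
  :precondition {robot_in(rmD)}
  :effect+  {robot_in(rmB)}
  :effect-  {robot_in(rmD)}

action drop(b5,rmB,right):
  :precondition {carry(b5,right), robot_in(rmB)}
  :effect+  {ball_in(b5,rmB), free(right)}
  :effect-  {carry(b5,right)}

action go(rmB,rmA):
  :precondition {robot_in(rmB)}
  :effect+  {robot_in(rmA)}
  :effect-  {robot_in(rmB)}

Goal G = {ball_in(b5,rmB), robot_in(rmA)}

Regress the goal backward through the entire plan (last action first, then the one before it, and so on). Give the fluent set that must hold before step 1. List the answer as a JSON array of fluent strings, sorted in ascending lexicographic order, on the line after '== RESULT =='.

Regress step by step:
  through step 3 (go(rmB,rmA)): drop {robot_in(rmA)}, keep {ball_in(b5,rmB)}, require {robot_in(rmB)}
    → {ball_in(b5,rmB), robot_in(rmB)}
  through step 2 (drop(b5,rmB,right)): drop {ball_in(b5,rmB)}, keep {robot_in(rmB)}, require {carry(b5,right), robot_in(rmB)}
    → {carry(b5,right), robot_in(rmB)}
  through step 1 (go(rmD,rmB)): drop {robot_in(rmB)}, keep {carry(b5,right)}, require {robot_in(rmD)}
    → {carry(b5,right), robot_in(rmD)}

== RESULT ==
["carry(b5,right)", "robot_in(rmD)"]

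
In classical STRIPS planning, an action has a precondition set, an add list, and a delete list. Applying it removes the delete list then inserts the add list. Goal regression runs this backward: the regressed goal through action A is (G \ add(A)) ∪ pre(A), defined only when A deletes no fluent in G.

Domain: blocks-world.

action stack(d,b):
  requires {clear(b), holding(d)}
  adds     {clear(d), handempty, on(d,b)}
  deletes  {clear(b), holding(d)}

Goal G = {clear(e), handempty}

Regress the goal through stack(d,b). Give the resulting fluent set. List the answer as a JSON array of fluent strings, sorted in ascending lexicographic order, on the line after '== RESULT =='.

Compute (G \ add) ∪ pre:
  G ∩ del = {}  (empty — regression defined)
  G \ add = {clear(e), handempty} \ {clear(d), handempty, on(d,b)} = {clear(e)}
  ∪ pre   = {clear(e)} ∪ {clear(b), holding(d)}
          = {clear(b), clear(e), holding(d)}

== RESULT ==
["clear(b)", "clear(e)", "holding(d)"]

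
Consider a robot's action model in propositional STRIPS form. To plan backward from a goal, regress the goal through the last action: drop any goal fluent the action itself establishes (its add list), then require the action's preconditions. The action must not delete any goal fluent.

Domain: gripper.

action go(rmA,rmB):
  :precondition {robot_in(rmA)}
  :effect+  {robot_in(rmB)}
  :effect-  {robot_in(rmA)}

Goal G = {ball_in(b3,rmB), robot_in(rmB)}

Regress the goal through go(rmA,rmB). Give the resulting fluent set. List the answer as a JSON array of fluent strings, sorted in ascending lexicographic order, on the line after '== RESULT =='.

Regress:
  G ∩ del = {}  (empty — regression defined)
  G \ add = {ball_in(b3,rmB), robot_in(rmB)} \ {robot_in(rmB)} = {ball_in(b3,rmB)}
  ∪ pre   = {ball_in(b3,rmB)} ∪ {robot_in(rmA)}
          = {ball_in(b3,rmB), robot_in(rmA)}

== RESULT ==
["ball_in(b3,rmB)", "robot_in(rmA)"]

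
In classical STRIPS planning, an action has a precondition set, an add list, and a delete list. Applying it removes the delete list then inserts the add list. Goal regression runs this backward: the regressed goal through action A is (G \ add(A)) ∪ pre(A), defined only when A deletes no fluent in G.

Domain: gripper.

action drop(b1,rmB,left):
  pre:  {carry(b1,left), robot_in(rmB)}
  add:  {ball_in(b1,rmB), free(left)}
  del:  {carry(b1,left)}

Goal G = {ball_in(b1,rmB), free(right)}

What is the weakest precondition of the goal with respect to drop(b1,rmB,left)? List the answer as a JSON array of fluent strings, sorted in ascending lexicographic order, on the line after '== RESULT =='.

Compute (G \ add) ∪ pre:
  G ∩ del = {}  (empty — regression defined)
  G \ add = {ball_in(b1,rmB), free(right)} \ {ball_in(b1,rmB), free(left)} = {free(right)}
  ∪ pre   = {free(right)} ∪ {carry(b1,left), robot_in(rmB)}
          = {carry(b1,left), free(right), robot_in(rmB)}

== RESULT ==
["carry(b1,left)", "free(right)", "robot_in(rmB)"]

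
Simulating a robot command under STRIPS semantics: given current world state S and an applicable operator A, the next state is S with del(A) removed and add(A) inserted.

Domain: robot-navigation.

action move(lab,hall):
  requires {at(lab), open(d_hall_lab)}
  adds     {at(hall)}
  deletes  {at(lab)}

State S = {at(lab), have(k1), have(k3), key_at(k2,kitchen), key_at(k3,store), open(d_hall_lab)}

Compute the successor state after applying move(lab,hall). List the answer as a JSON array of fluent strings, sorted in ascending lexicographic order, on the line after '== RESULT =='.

Compute (S \ del) ∪ add:
  pre ⊆ S: {at(lab), open(d_hall_lab)} ⊆ S  — applicable
  S \ del = {have(k1), have(k3), key_at(k2,kitchen), key_at(k3,store), open(d_hall_lab)}
  ∪ add   = {at(hall), have(k1), have(k3), key_at(k2,kitchen), key_at(k3,store), open(d_hall_lab)}

== RESULT ==
["at(hall)", "have(k1)", "have(k3)", "key_at(k2,kitchen)", "key_at(k3,store)", "open(d_hall_lab)"]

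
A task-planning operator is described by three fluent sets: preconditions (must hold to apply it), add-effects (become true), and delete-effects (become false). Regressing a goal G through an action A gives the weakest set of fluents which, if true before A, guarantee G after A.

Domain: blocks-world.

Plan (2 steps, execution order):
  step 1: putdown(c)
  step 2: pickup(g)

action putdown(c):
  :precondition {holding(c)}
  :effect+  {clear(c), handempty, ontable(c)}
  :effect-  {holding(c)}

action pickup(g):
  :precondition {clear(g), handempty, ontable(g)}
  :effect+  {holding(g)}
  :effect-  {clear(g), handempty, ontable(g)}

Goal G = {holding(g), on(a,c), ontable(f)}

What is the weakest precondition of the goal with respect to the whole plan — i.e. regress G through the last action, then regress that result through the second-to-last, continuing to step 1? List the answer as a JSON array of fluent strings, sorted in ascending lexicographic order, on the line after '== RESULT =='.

Regress step by step:
  through step 2 (pickup(g)): drop {holding(g)}, keep {on(a,c), ontable(f)}, require {clear(g), handempty, ontable(g)}
    → {clear(g), handempty, on(a,c), ontable(f), ontable(g)}
  through step 1 (putdown(c)): drop {handempty}, keep {clear(g), on(a,c), ontable(f), ontable(g)}, require {holding(c)}
    → {clear(g), holding(c), on(a,c), ontable(f), ontable(g)}

== RESULT ==
["clear(g)", "holding(c)", "on(a,c)", "ontable(f)", "ontable(g)"]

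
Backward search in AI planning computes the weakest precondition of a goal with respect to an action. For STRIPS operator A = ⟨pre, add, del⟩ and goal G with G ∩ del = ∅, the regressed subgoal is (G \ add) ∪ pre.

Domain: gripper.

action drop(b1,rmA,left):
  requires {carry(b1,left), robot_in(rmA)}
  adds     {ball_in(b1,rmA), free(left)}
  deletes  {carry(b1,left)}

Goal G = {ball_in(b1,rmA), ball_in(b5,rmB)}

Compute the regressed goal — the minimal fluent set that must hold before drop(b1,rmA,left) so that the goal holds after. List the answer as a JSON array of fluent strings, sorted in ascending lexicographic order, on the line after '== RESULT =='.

Compute (G \ add) ∪ pre:
  G ∩ del = {}  (empty — regression defined)
  G \ add = {ball_in(b1,rmA), ball_in(b5,rmB)} \ {ball_in(b1,rmA), free(left)} = {ball_in(b5,rmB)}
  ∪ pre   = {ball_in(b5,rmB)} ∪ {carry(b1,left), robot_in(rmA)}
          = {ball_in(b5,rmB), carry(b1,left), robot_in(rmA)}

== RESULT ==
["ball_in(b5,rmB)", "carry(b1,left)", "robot_in(rmA)"]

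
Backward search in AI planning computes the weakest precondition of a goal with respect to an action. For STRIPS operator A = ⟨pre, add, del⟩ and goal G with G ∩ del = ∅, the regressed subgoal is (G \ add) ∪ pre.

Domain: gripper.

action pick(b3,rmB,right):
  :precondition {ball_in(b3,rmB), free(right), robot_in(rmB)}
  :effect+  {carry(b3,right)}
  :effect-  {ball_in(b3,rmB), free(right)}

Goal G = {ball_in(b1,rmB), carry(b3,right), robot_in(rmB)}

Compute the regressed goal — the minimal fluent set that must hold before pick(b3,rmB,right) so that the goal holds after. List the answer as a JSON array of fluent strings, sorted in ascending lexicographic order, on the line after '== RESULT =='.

Compute (G \ add) ∪ pre:
  G ∩ del = {}  (empty — regression defined)
  G \ add = {ball_in(b1,rmB), carry(b3,right), robot_in(rmB)} \ {carry(b3,right)} = {ball_in(b1,rmB), robot_in(rmB)}
  ∪ pre   = {ball_in(b1,rmB), robot_in(rmB)} ∪ {ball_in(b3,rmB), free(right), robot_in(rmB)}
          = {ball_in(b1,rmB), ball_in(b3,rmB), free(right), robot_in(rmB)}

== RESULT ==
["ball_in(b1,rmB)", "ball_in(b3,rmB)", "free(right)", "robot_in(rmB)"]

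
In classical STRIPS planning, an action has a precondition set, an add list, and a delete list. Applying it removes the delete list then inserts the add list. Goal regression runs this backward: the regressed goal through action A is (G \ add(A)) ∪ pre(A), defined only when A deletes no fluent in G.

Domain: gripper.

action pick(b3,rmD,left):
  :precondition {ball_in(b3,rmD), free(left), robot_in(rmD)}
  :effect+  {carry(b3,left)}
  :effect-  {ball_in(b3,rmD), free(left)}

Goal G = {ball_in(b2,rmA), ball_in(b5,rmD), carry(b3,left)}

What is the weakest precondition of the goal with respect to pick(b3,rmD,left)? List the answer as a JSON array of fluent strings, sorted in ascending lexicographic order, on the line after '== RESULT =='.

Regress:
  G ∩ del = {}  (empty — regression defined)
  G \ add = {ball_in(b2,rmA), ball_in(b5,rmD), carry(b3,left)} \ {carry(b3,left)} = {ball_in(b2,rmA), ball_in(b5,rmD)}
  ∪ pre   = {ball_in(b2,rmA), ball_in(b5,rmD)} ∪ {ball_in(b3,rmD), free(left), robot_in(rmD)}
          = {ball_in(b2,rmA), ball_in(b3,rmD), ball_in(b5,rmD), free(left), robot_in(rmD)}

== RESULT ==
["ball_in(b2,rmA)", "ball_in(b3,rmD)", "ball_in(b5,rmD)", "free(left)", "robot_in(rmD)"]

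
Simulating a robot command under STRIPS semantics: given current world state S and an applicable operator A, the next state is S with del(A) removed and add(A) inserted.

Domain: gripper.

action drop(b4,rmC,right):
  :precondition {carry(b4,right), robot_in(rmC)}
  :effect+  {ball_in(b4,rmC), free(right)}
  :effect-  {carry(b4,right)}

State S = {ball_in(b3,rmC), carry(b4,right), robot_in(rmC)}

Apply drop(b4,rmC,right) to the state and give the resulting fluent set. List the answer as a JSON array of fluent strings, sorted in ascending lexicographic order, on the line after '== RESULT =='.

Progress:
  pre ⊆ S: {carry(b4,right), robot_in(rmC)} ⊆ S  — applicable
  S \ del = {ball_in(b3,rmC), robot_in(rmC)}
  ∪ add   = {ball_in(b3,rmC), ball_in(b4,rmC), free(right), robot_in(rmC)}

== RESULT ==
["ball_in(b3,rmC)", "ball_in(b4,rmC)", "free(right)", "robot_in(rmC)"]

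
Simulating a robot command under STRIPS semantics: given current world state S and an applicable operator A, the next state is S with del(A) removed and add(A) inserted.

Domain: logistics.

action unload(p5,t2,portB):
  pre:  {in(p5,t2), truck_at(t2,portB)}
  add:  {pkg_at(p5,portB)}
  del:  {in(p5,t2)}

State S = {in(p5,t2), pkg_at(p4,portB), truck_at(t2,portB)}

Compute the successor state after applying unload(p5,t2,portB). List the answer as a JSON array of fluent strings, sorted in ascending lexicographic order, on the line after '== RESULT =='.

Compute (S \ del) ∪ add:
  pre ⊆ S: {in(p5,t2), truck_at(t2,portB)} ⊆ S  — applicable
  S \ del = {pkg_at(p4,portB), truck_at(t2,portB)}
  ∪ add   = {pkg_at(p4,portB), pkg_at(p5,portB), truck_at(t2,portB)}

== RESULT ==
["pkg_at(p4,portB)", "pkg_at(p5,portB)", "truck_at(t2,portB)"]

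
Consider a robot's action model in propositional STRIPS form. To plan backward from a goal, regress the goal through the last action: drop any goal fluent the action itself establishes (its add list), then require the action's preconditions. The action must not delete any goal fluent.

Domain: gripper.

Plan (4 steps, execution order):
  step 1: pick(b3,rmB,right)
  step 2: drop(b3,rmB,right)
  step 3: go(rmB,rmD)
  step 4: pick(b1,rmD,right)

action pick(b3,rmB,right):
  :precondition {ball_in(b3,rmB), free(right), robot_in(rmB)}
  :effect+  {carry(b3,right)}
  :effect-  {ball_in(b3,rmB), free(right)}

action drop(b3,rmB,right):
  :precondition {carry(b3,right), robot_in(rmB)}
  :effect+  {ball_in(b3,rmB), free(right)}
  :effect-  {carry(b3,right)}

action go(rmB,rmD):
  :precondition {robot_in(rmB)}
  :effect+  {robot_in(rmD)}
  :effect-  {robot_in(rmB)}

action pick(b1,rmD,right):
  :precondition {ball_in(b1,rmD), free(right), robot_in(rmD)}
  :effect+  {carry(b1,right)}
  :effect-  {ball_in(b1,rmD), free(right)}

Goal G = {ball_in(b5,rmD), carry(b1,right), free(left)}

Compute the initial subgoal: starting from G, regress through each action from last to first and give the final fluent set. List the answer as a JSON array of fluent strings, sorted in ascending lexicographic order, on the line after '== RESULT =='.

Regress step by step:
  through step 4 (pick(b1,rmD,right)): drop {carry(b1,right)}, keep {ball_in(b5,rmD), free(left)}, require {ball_in(b1,rmD), free(right), robot_in(rmD)}
    → {ball_in(b1,rmD), ball_in(b5,rmD), free(left), free(right), robot_in(rmD)}
  through step 3 (go(rmB,rmD)): drop {robot_in(rmD)}, keep {ball_in(b1,rmD), ball_in(b5,rmD), free(left), free(right)}, require {robot_in(rmB)}
    → {ball_in(b1,rmD), ball_in(b5,rmD), free(left), free(right), robot_in(rmB)}
  through step 2 (drop(b3,rmB,right)): drop {free(right)}, keep {ball_in(b1,rmD), ball_in(b5,rmD), free(left), robot_in(rmB)}, require {carry(b3,right), robot_in(rmB)}
    → {ball_in(b1,rmD), ball_in(b5,rmD), carry(b3,right), free(left), robot_in(rmB)}
  through step 1 (pick(b3,rmB,right)): drop {carry(b3,right)}, keep {ball_in(b1,rmD), ball_in(b5,rmD), free(left), robot_in(rmB)}, require {ball_in(b3,rmB), free(right), robot_in(rmB)}
    → {ball_in(b1,rmD), ball_in(b3,rmB), ball_in(b5,rmD), free(left), free(right), robot_in(rmB)}

== RESULT ==
["ball_in(b1,rmD)", "ball_in(b3,rmB)", "ball_in(b5,rmD)", "free(left)", "free(right)", "robot_in(rmB)"]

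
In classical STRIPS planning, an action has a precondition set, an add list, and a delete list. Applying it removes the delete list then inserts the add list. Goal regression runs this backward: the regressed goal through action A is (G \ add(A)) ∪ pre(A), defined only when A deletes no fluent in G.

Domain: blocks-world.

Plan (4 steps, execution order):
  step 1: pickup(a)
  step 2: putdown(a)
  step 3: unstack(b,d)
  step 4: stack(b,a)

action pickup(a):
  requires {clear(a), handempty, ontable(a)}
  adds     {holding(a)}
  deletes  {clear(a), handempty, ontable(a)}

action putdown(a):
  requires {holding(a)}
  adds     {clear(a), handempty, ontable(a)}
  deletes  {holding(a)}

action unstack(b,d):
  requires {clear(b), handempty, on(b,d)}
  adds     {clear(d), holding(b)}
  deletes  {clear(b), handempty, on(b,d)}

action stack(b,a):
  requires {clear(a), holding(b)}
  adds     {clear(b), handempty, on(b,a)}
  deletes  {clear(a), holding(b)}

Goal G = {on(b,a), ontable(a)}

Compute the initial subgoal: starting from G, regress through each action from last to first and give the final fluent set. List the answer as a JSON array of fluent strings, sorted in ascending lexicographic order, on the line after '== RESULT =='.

Work backward from the goal:
  through step 4 (stack(b,a)): drop {on(b,a)}, keep {ontable(a)}, require {clear(a), holding(b)}
    → {clear(a), holding(b), ontable(a)}
  through step 3 (unstack(b,d)): drop {holding(b)}, keep {clear(a), ontable(a)}, require {clear(b), handempty, on(b,d)}
    → {clear(a), clear(b), handempty, on(b,d), ontable(a)}
  through step 2 (putdown(a)): drop {clear(a), handempty, ontable(a)}, keep {clear(b), on(b,d)}, require {holding(a)}
    → {clear(b), holding(a), on(b,d)}
  through step 1 (pickup(a)): drop {holding(a)}, keep {clear(b), on(b,d)}, require {clear(a), handempty, ontable(a)}
    → {clear(a), clear(b), handempty, on(b,d), ontable(a)}

== RESULT ==
["clear(a)", "clear(b)", "handempty", "on(b,d)", "ontable(a)"]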